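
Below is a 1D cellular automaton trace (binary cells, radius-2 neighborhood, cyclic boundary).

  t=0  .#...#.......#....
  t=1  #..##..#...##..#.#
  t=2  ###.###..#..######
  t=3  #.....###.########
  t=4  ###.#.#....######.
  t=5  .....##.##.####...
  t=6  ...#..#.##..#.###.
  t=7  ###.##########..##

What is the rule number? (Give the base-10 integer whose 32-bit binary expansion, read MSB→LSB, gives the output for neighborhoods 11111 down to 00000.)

2472525478

  [31] ##### => #  t=2,i=0
  [30] ####. => .  t=2,i=1
  [29] ###.# => .  t=2,i=2
  [28] ###.. => #  t=2,i=6
  [27] ##.## => .  t=2,i=3
  [26] ##.#. => .  t=4,i=3
  [25] ##..# => #  t=1,i=1
  [24] ##... => #  t=3,i=1
  [23] #.### => .  t=2,i=4
  [22] #.##. => #  t=1,i=17
  [21] #.#.# => .  t=4,i=4
  [20] #.#.. => #  t=4,i=6
  [19] #..## => #  t=1,i=2
  [18] #..#. => #  t=1,i=6
  [17] #...# => #  t=0,i=3
  [16] #.... => #  t=0,i=7
  [15] .#### => #  t=2,i=13
  [14] .###. => .  t=2,i=5
  [13] .##.# => #  t=5,i=6
  [12] .##.. => #  t=1,i=0
  [11] .#.## => #  t=1,i=16
  [10] .#.#. => #  t=4,i=5
  [9] .#..# => #  t=2,i=10
  [8] .#... => .  t=0,i=2
  [7] ..### => #  t=2,i=12
  [6] ..##. => .  t=1,i=3
  [5] ..#.# => #  t=1,i=15
  [4] ..#.. => .  t=0,i=1
  [3] ...## => .  t=1,i=10
  [2] ...#. => #  t=0,i=0
  [1] ....# => #  t=0,i=11
  [0] ..... => .  t=0,i=8
  bits 10010011010111111011111010100110 = 2472525478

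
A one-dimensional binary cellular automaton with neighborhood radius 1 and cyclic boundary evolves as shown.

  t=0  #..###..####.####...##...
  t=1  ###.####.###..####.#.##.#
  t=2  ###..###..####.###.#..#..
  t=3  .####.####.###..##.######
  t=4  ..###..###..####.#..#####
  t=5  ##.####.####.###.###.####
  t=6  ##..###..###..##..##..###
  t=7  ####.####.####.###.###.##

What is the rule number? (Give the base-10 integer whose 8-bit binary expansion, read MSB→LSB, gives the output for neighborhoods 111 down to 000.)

  nb ###: next=#  (t=0,i=4, bit7=1)
  nb ##.: next=#  (t=0,i=5, bit6=1)
  nb #.#: next=.  (t=0,i=12, bit5=0)
  nb #..: next=#  (t=0,i=1, bit4=1)
  nb .##: next=.  (t=0,i=3, bit3=0)
  nb .#.: next=#  (t=0,i=0, bit2=1)
  nb ..#: next=#  (t=0,i=2, bit1=1)
  nb ...: next=.  (t=0,i=18, bit0=0)
  bits 11010110 = 214

214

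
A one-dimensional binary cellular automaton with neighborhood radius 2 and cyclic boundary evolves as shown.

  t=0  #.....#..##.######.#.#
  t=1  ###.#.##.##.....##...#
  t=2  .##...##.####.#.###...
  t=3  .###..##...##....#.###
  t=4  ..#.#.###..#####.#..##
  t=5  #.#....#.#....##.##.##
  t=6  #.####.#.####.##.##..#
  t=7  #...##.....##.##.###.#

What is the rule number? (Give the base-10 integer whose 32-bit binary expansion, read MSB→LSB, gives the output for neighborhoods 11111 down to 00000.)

1666282354

  [31] ##### => .  t=0,i=14
  [30] ####. => #  t=0,i=16
  [29] ###.# => #  t=0,i=17
  [28] ###.. => .  t=2,i=18
  [27] ##.## => .  t=0,i=11
  [26] ##.#. => .  t=0,i=18
  [25] ##..# => #  t=3,i=4
  [24] ##... => #  t=0,i=1
  [23] #.### => .  t=0,i=12
  [22] #.##. => #  t=0,i=21
  [21] #.#.# => .  t=0,i=19
  [20] #.#.. => #  t=4,i=17
  [19] #..## => .  t=0,i=8
  [18] #..#. => .  t=4,i=1
  [17] #...# => .  t=1,i=19
  [16] #.... => #  t=0,i=2
  [15] .#### => .  t=0,i=13
  [14] .###. => #  t=2,i=17
  [13] .##.# => #  t=0,i=10
  [12] .##.. => #  t=0,i=0
  [11] .#.## => .  t=0,i=20
  [10] .#.#. => .  t=4,i=3
  [9] .#..# => #  t=0,i=7
  [8] .#... => #  t=5,i=3
  [7] ..### => .  t=1,i=21
  [6] ..##. => #  t=0,i=9
  [5] ..#.# => #  t=3,i=17
  [4] ..#.. => #  t=0,i=6
  [3] ...## => .  t=1,i=15
  [2] ...#. => .  t=0,i=5
  [1] ....# => #  t=0,i=4
  [0] ..... => .  t=0,i=3
  bits 01100011010100010111001101110010 = 1666282354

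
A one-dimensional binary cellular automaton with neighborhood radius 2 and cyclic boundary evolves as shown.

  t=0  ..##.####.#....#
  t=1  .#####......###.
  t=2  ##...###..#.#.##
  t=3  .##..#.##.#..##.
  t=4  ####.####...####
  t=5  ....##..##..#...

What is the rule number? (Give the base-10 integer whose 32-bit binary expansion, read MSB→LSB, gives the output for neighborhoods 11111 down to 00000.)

  [31] ##### => .  t=1,i=3
  [30] ####. => .  t=0,i=7
  [29] ###.# => .  t=0,i=8
  [28] ###.. => #  t=1,i=5
  [27] ##.## => #  t=0,i=4
  [26] ##.#. => .  t=0,i=9
  [25] ##..# => #  t=1,i=15
  [24] ##... => #  t=1,i=6
  [23] #.### => #  t=0,i=5
  [22] #.##. => #  t=3,i=7
  [21] #.#.# => .  t=2,i=12
  [20] #.#.. => .  t=0,i=10
  [19] #..## => #  t=0,i=1
  [18] #..#. => .  t=2,i=9
  [17] #...# => .  t=2,i=3
  [16] #.... => #  t=0,i=12
  [15] .#### => .  t=0,i=6
  [14] .###. => .  t=1,i=13
  [13] .##.# => #  t=0,i=3
  [12] .##.. => #  t=3,i=2
  [11] .#.## => #  t=2,i=13
  [10] .#.#. => .  t=2,i=11
  [9] .#..# => .  t=0,i=0
  [8] .#... => .  t=0,i=11
  [7] ..### => #  t=1,i=1
  [6] ..##. => #  t=0,i=2
  [5] ..#.# => #  t=2,i=10
  [4] ..#.. => .  t=0,i=15
  [3] ...## => .  t=1,i=11
  [2] ...#. => #  t=0,i=14
  [1] ....# => #  t=0,i=13
  [0] ..... => .  t=1,i=8
  bits 00011011110010010011100011100110 = 466172134

466172134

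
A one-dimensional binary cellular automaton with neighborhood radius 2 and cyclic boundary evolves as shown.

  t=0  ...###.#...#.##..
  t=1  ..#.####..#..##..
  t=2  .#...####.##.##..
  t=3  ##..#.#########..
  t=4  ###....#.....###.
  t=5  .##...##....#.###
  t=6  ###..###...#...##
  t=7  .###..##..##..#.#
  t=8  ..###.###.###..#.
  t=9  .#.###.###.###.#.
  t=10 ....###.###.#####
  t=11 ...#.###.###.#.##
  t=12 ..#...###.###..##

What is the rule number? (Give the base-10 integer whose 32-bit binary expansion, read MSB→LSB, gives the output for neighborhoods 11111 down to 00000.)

2119235164

  [31] ##### => .  t=3,i=8
  [30] ####. => #  t=1,i=6
  [29] ###.# => #  t=0,i=5
  [28] ###.. => #  t=1,i=7
  [27] ##.## => #  t=2,i=9
  [26] ##.#. => #  t=0,i=6
  [25] ##..# => #  t=1,i=8
  [24] ##... => .  t=0,i=15
  [23] #.### => .  t=1,i=4
  [22] #.##. => #  t=0,i=13
  [21] #.#.# => .  t=7,i=16
  [20] #.#.. => #  t=0,i=7
  [19] #..## => .  t=1,i=12
  [18] #..#. => .  t=1,i=9
  [17] #...# => .  t=0,i=9
  [16] #.... => .  t=0,i=16
  [15] .#### => #  t=1,i=5
  [14] .###. => #  t=0,i=4
  [13] .##.# => #  t=2,i=11
  [12] .##.. => #  t=0,i=14
  [11] .#.## => .  t=0,i=12
  [10] .#.#. => #  t=7,i=15
  [9] .#..# => #  t=1,i=11
  [8] .#... => .  t=0,i=8
  [7] ..### => .  t=0,i=3
  [6] ..##. => #  t=1,i=13
  [5] ..#.# => .  t=0,i=11
  [4] ..#.. => #  t=1,i=10
  [3] ...## => #  t=0,i=2
  [2] ...#. => #  t=0,i=10
  [1] ....# => .  t=0,i=1
  [0] ..... => .  t=0,i=0
  bits 01111110010100001111011001011100 = 2119235164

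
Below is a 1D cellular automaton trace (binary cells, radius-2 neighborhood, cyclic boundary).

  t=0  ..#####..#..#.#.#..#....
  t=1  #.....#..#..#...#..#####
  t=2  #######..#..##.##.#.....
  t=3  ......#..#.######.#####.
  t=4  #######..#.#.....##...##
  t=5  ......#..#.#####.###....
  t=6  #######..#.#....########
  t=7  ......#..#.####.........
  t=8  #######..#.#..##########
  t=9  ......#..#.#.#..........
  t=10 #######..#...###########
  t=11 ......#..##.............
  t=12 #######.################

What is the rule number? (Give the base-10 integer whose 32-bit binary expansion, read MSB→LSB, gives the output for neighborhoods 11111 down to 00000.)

433680759

  [31] ##### => .  t=0,i=4
  [30] ####. => .  t=0,i=5
  [29] ###.# => .  t=3,i=16
  [28] ###.. => #  t=0,i=6
  [27] ##.## => #  t=2,i=14
  [26] ##.#. => .  t=2,i=17
  [25] ##..# => .  t=0,i=7
  [24] ##... => #  t=1,i=1
  [23] #.### => #  t=3,i=11
  [22] #.##. => #  t=2,i=15
  [21] #.#.# => .  t=0,i=14
  [20] #.#.. => #  t=0,i=16
  [19] #..## => #  t=1,i=18
  [18] #..#. => .  t=0,i=8
  [17] #...# => .  t=1,i=14
  [16] #.... => #  t=0,i=21
  [15] .#### => .  t=0,i=3
  [14] .###. => #  t=5,i=18
  [13] .##.# => #  t=2,i=13
  [12] .##.. => #  t=4,i=18
  [11] .#.## => .  t=3,i=10
  [10] .#.#. => .  t=0,i=13
  [9] .#..# => .  t=0,i=10
  [8] .#... => #  t=0,i=20
  [7] ..### => .  t=0,i=2
  [6] ..##. => #  t=2,i=12
  [5] ..#.# => #  t=0,i=12
  [4] ..#.. => #  t=0,i=9
  [3] ...## => .  t=0,i=1
  [2] ...#. => #  t=1,i=5
  [1] ....# => #  t=0,i=0
  [0] ..... => #  t=0,i=22
  bits 00011001110110010111000101110111 = 433680759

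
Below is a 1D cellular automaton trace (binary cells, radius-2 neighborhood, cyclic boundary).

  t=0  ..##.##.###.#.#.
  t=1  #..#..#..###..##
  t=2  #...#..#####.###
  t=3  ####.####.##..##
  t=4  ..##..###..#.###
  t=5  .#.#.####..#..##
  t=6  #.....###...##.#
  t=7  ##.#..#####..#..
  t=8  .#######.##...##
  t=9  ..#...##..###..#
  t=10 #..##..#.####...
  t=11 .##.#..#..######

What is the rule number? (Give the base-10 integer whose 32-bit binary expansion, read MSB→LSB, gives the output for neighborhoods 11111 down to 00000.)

  #####|.  b31=0 t=2,i=9
  ####.|#  b30=1 t=2,i=10
  ###.#|#  b29=1 t=0,i=10
  ###..|#  b28=1 t=1,i=0
  ##.##|.  b27=0 t=0,i=4
  ##.#.|#  b26=1 t=0,i=11
  ##..#|.  b25=0 t=1,i=1
  ##...|#  b24=1 t=2,i=1
  #.###|.  b23=0 t=0,i=8
  #.##.|.  b22=0 t=0,i=5
  #.#.#|.  b21=0 t=0,i=12
  #.#..|#  b20=1 t=0,i=14
  #..##|#  b19=1 t=1,i=8
  #..#.|.  b18=0 t=1,i=2
  #...#|#  b17=1 t=0,i=0
  #....|.  b16=0 t=6,i=2
  .####|#  b15=1 t=2,i=8
  .###.|#  b14=1 t=0,i=9
  .##.#|#  b13=1 t=0,i=3
  .##..|#  b12=1 t=3,i=11
  .#.##|.  b11=0 t=4,i=12
  .#.#.|.  b10=0 t=0,i=13
  .#..#|#  b9=1 t=1,i=4
  .#...|#  b8=1 t=0,i=15
  ..###|#  b7=1 t=1,i=9
  ..##.|.  b6=0 t=0,i=2
  ..#.#|#  b5=1 t=4,i=11
  ..#..|.  b4=0 t=1,i=3
  ...##|.  b3=0 t=0,i=1
  ...#.|#  b2=1 t=2,i=3
  ....#|.  b1=0 t=6,i=4
  .....|#  b0=1 t=6,i=3
  bits 01110101000110101111001110100101 = 1964700581

1964700581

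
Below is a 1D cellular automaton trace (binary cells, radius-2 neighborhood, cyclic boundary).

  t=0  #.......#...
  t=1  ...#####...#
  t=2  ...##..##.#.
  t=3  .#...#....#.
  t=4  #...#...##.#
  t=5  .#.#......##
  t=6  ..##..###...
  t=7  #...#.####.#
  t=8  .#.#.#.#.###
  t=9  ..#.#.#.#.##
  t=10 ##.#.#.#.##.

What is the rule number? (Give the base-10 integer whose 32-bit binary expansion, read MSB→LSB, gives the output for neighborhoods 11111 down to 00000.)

  ##### -> .   bit 31 = 0  t=1,i=5
  ####. -> .   bit 30 = 0  t=1,i=6
  ###.# -> #   bit 29 = 1  t=7,i=9
  ###.. -> #   bit 28 = 1  t=1,i=7
  ##.## -> #   bit 27 = 1  t=4,i=10
  ##.#. -> .   bit 26 = 0  t=2,i=9
  ##..# -> #   bit 25 = 1  t=2,i=5
  ##... -> #   bit 24 = 1  t=1,i=8
  #.### -> .   bit 23 = 0  t=7,i=6
  #.##. -> #   bit 22 = 1  t=4,i=11
  #.#.# -> .   bit 21 = 0  t=5,i=1
  #.#.. -> #   bit 20 = 1  t=2,i=10
  #..## -> .   bit 19 = 0  t=2,i=6
  #..#. -> #   bit 18 = 1  t=3,i=0
  #...# -> .   bit 17 = 0  t=0,i=10
  #.... -> .   bit 16 = 0  t=0,i=2
  .#### -> #   bit 15 = 1  t=1,i=4
  .###. -> #   bit 14 = 1  t=6,i=7
  .##.# -> .   bit 13 = 0  t=2,i=8
  .##.. -> .   bit 12 = 0  t=2,i=4
  .#.## -> #   bit 11 = 1  t=7,i=5
  .#.#. -> #   bit 10 = 1  t=5,i=2
  .#..# -> #   bit 9 = 1  t=3,i=11
  .#... -> .   bit 8 = 0  t=0,i=1
  ..### -> #   bit 7 = 1  t=1,i=3
  ..##. -> .   bit 6 = 0  t=2,i=3
  ..#.# -> .   bit 5 = 0  t=7,i=4
  ..#.. -> .   bit 4 = 0  t=0,i=0
  ...## -> .   bit 3 = 0  t=1,i=2
  ...#. -> #   bit 2 = 1  t=0,i=7
  ....# -> #   bit 1 = 1  t=0,i=6
  ..... -> #   bit 0 = 1  t=0,i=3
  bits 00111011010101001100111010000111 = 995413639

995413639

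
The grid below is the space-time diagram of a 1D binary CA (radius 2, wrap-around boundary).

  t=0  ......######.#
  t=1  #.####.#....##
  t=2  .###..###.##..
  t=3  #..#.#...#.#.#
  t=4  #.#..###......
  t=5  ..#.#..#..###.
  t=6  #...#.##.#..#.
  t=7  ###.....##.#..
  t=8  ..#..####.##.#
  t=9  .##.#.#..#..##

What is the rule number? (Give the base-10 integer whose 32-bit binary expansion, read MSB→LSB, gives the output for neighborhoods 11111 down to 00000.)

480153947

  [31] ##### => .  t=0,i=8
  [30] ####. => .  t=0,i=10
  [29] ###.# => .  t=0,i=11
  [28] ###.. => #  t=2,i=3
  [27] ##.## => #  t=1,i=1
  [26] ##.#. => #  t=0,i=12
  [25] ##..# => .  t=2,i=4
  [24] ##... => .  t=2,i=12
  [23] #.### => #  t=1,i=2
  [22] #.##. => .  t=2,i=10
  [21] #.#.# => .  t=3,i=11
  [20] #.#.. => #  t=0,i=13
  [19] #..## => #  t=2,i=5
  [18] #..#. => #  t=3,i=2
  [17] #...# => #  t=2,i=13
  [16] #.... => .  t=0,i=1
  [15] .#### => #  t=0,i=7
  [14] .###. => .  t=1,i=13
  [13] .##.# => .  t=6,i=7
  [12] .##.. => #  t=2,i=11
  [11] .#.## => .  t=3,i=12
  [10] .#.#. => .  t=3,i=4
  [9] .#..# => .  t=4,i=3
  [8] .#... => #  t=0,i=0
  [7] ..### => .  t=0,i=6
  [6] ..##. => #  t=7,i=8
  [5] ..#.# => .  t=3,i=3
  [4] ..#.. => #  t=5,i=7
  [3] ...## => #  t=0,i=5
  [2] ...#. => .  t=3,i=8
  [1] ....# => #  t=0,i=4
  [0] ..... => #  t=0,i=2
  bits 00011100100111101001000101011011 = 480153947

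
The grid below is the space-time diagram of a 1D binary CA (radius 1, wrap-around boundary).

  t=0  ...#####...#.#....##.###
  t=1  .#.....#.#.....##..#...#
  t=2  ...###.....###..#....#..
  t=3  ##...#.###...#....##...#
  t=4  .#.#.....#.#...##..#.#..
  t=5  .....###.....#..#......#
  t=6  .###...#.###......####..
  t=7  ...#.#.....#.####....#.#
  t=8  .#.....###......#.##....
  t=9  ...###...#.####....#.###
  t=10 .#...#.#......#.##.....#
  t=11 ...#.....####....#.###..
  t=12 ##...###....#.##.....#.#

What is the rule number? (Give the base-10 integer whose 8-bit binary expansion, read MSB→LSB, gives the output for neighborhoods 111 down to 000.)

  ### -> .   bit 7 = 0  t=0,i=4
  ##. -> #   bit 6 = 1  t=0,i=7
  #.# -> .   bit 5 = 0  t=0,i=12
  #.. -> .   bit 4 = 0  t=0,i=0
  .## -> .   bit 3 = 0  t=0,i=3
  .#. -> .   bit 2 = 0  t=0,i=11
  ..# -> .   bit 1 = 0  t=0,i=2
  ... -> #   bit 0 = 1  t=0,i=1
  bits 01000001 = 65

65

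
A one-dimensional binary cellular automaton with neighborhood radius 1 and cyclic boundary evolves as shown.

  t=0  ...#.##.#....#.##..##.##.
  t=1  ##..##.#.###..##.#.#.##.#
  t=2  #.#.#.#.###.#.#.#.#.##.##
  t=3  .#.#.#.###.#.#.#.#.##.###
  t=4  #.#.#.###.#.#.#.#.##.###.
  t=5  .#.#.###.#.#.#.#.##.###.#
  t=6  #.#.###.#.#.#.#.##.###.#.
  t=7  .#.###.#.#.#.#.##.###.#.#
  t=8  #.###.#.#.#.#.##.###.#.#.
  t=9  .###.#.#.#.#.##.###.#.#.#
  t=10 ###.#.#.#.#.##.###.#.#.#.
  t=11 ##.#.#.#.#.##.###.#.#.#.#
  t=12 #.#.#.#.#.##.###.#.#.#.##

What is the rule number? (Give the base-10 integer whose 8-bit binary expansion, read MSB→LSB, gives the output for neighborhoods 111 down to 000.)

  ###|#  b7=1 t=1,i=0
  ##.|.  b6=0 t=0,i=6
  #.#|#  b5=1 t=0,i=4
  #..|#  b4=1 t=0,i=9
  .##|#  b3=1 t=0,i=5
  .#.|.  b2=0 t=0,i=3
  ..#|.  b1=0 t=0,i=2
  ...|#  b0=1 t=0,i=0
  bits 10111001 = 185

185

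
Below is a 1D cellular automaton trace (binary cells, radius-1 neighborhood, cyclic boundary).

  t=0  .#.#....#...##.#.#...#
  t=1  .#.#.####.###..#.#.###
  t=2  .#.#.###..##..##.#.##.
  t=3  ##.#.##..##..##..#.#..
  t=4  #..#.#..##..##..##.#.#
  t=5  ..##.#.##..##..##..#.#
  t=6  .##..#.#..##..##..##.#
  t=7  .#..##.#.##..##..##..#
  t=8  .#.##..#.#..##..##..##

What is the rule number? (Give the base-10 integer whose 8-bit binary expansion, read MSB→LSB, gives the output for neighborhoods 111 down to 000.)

143

  ###|#  b7=1 t=1,i=6
  ##.|.  b6=0 t=0,i=13
  #.#|.  b5=0 t=0,i=0
  #..|.  b4=0 t=0,i=4
  .##|#  b3=1 t=0,i=12
  .#.|#  b2=1 t=0,i=1
  ..#|#  b1=1 t=0,i=7
  ...|#  b0=1 t=0,i=5
  bits 10001111 = 143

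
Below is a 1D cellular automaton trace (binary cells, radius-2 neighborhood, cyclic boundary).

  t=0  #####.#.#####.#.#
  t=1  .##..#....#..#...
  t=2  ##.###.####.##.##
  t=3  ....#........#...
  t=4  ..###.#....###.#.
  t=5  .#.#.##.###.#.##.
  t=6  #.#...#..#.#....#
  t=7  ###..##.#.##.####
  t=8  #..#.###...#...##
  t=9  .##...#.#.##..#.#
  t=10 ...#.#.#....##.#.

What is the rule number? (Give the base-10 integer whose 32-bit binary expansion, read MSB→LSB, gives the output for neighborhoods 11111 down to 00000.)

  ##### -> #   bit 31 = 1  t=0,i=1
  ####. -> .   bit 30 = 0  t=0,i=3
  ###.# -> .   bit 29 = 0  t=0,i=4
  ###.. -> .   bit 28 = 0  t=7,i=2
  ##.## -> .   bit 27 = 0  t=2,i=2
  ##.#. -> #   bit 26 = 1  t=0,i=5
  ##..# -> #   bit 25 = 1  t=1,i=3
  ##... -> #   bit 24 = 1  t=8,i=8
  #.### -> .   bit 23 = 0  t=0,i=8
  #.##. -> .   bit 22 = 0  t=2,i=12
  #.#.# -> .   bit 21 = 0  t=0,i=6
  #.#.. -> #   bit 20 = 1  t=4,i=6
  #..## -> .   bit 19 = 0  t=7,i=4
  #..#. -> #   bit 18 = 1  t=1,i=4
  #...# -> .   bit 17 = 0  t=4,i=0
  #.... -> #   bit 16 = 1  t=1,i=7
  .#### -> .   bit 15 = 0  t=0,i=0
  .###. -> #   bit 14 = 1  t=2,i=4
  .##.# -> #   bit 13 = 1  t=2,i=13
  .##.. -> .   bit 12 = 0  t=1,i=2
  .#.## -> .   bit 11 = 0  t=0,i=7
  .#.#. -> #   bit 10 = 1  t=5,i=2
  .#..# -> .   bit 9 = 0  t=1,i=11
  .#... -> .   bit 8 = 0  t=1,i=6
  ..### -> .   bit 7 = 0  t=4,i=2
  ..##. -> #   bit 6 = 1  t=1,i=1
  ..#.# -> .   bit 5 = 0  t=5,i=1
  ..#.. -> #   bit 4 = 1  t=1,i=5
  ...## -> #   bit 3 = 1  t=1,i=0
  ...#. -> #   bit 2 = 1  t=1,i=9
  ....# -> #   bit 1 = 1  t=1,i=8
  ..... -> .   bit 0 = 0  t=3,i=0
  bits 10000111000101010110010001011110 = 2266326110

2266326110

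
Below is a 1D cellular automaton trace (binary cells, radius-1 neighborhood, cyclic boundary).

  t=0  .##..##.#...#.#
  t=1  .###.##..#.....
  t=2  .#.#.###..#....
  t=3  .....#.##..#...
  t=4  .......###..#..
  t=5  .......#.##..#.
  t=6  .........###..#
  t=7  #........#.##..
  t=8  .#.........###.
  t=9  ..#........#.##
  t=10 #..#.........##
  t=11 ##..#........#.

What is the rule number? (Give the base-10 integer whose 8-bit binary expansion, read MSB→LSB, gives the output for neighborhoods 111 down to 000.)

  ### -> .   bit 7 = 0  t=1,i=2
  ##. -> #   bit 6 = 1  t=0,i=2
  #.# -> .   bit 5 = 0  t=0,i=0
  #.. -> #   bit 4 = 1  t=0,i=3
  .## -> #   bit 3 = 1  t=0,i=1
  .#. -> .   bit 2 = 0  t=0,i=8
  ..# -> .   bit 1 = 0  t=0,i=4
  ... -> .   bit 0 = 0  t=0,i=10
  bits 01011000 = 88

88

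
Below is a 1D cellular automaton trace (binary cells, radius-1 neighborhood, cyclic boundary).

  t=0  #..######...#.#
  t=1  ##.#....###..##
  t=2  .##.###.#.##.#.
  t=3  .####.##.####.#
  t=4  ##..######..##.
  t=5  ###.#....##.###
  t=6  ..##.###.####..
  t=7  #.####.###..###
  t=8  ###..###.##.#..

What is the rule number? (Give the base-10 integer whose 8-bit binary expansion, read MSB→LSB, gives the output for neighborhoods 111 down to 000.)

121

  ###|.  b7=0 t=0,i=4
  ##.|#  b6=1 t=0,i=0
  #.#|#  b5=1 t=0,i=13
  #..|#  b4=1 t=0,i=1
  .##|#  b3=1 t=0,i=3
  .#.|.  b2=0 t=0,i=12
  ..#|.  b1=0 t=0,i=2
  ...|#  b0=1 t=0,i=10
  bits 01111001 = 121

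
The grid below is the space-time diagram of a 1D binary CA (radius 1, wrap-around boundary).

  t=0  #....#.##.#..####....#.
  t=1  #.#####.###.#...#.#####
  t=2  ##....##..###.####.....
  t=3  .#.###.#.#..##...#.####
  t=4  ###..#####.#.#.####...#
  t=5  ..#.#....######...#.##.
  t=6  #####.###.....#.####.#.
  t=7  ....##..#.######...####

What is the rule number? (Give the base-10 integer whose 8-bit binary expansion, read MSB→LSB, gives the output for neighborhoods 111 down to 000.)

103

  nb ###: next=.  (t=0,i=14, bit7=0)
  nb ##.: next=#  (t=0,i=8, bit6=1)
  nb #.#: next=#  (t=0,i=6, bit5=1)
  nb #..: next=.  (t=0,i=1, bit4=0)
  nb .##: next=.  (t=0,i=7, bit3=0)
  nb .#.: next=#  (t=0,i=0, bit2=1)
  nb ..#: next=#  (t=0,i=4, bit1=1)
  nb ...: next=#  (t=0,i=2, bit0=1)
  bits 01100111 = 103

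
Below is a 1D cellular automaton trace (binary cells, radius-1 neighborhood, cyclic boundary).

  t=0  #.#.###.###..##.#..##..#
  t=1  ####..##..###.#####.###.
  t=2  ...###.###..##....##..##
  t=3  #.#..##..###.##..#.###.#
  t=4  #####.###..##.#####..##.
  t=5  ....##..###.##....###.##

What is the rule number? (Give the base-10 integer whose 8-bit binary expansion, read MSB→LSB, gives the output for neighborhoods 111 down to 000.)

  nb ###: next=.  (t=0,i=5, bit7=0)
  nb ##.: next=#  (t=0,i=0, bit6=1)
  nb #.#: next=#  (t=0,i=1, bit5=1)
  nb #..: next=#  (t=0,i=11, bit4=1)
  nb .##: next=.  (t=0,i=4, bit3=0)
  nb .#.: next=#  (t=0,i=2, bit2=1)
  nb ..#: next=#  (t=0,i=12, bit1=1)
  nb ...: next=.  (t=2,i=1, bit0=0)
  bits 01110110 = 118

118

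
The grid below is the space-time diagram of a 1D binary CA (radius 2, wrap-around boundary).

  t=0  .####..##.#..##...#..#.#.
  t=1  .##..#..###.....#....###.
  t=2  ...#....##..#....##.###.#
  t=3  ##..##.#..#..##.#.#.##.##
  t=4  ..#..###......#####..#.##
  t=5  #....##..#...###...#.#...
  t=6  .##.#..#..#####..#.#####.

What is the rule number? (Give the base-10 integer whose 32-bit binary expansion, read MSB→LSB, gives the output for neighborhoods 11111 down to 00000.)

  [31] ##### => .  t=4,i=16
  [30] ####. => .  t=0,i=3
  [29] ###.# => .  t=2,i=22
  [28] ###.. => .  t=0,i=4
  [27] ##.## => .  t=2,i=19
  [26] ##.#. => #  t=0,i=9
  [25] ##..# => #  t=0,i=5
  [24] ##... => .  t=0,i=15
  [23] #.### => #  t=2,i=20
  [22] #.##. => .  t=3,i=20
  [21] #.#.# => #  t=3,i=16
  [20] #.#.. => #  t=0,i=10
  [19] #..## => .  t=0,i=0
  [18] #..#. => .  t=0,i=20
  [17] #...# => #  t=0,i=16
  [16] #.... => #  t=1,i=12
  [15] .#### => #  t=0,i=2
  [14] .###. => #  t=1,i=9
  [13] .##.# => #  t=0,i=8
  [12] .##.. => .  t=0,i=14
  [11] .#.## => .  t=3,i=19
  [10] .#.#. => #  t=0,i=22
  [9] .#..# => .  t=0,i=11
  [8] .#... => #  t=1,i=17
  [7] ..### => #  t=0,i=1
  [6] ..##. => .  t=0,i=7
  [5] ..#.# => #  t=0,i=21
  [4] ..#.. => .  t=0,i=18
  [3] ...## => #  t=1,i=20
  [2] ...#. => .  t=0,i=17
  [1] ....# => .  t=1,i=14
  [0] ..... => .  t=1,i=13
  bits 00000110101100111110010110101000 = 112453032

112453032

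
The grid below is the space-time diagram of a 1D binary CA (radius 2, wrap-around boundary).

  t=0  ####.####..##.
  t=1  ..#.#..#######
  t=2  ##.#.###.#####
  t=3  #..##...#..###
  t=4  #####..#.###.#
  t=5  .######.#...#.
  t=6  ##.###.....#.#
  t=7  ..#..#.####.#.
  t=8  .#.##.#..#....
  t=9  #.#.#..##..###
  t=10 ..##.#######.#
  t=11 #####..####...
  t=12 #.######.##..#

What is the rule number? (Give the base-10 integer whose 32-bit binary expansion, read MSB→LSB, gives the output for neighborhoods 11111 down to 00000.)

3660398287

  ##### -> #   bit 31 = 1  t=1,i=9
  ####. -> #   bit 30 = 1  t=0,i=2
  ###.# -> .   bit 29 = 0  t=0,i=3
  ###.. -> #   bit 28 = 1  t=0,i=8
  ##.## -> #   bit 27 = 1  t=0,i=4
  ##.#. -> .   bit 26 = 0  t=2,i=2
  ##..# -> #   bit 25 = 1  t=0,i=9
  ##... -> .   bit 24 = 0  t=3,i=5
  #.### -> .   bit 23 = 0  t=0,i=0
  #.##. -> .   bit 22 = 0  t=8,i=3
  #.#.# -> #   bit 21 = 1  t=2,i=3
  #.#.. -> .   bit 20 = 0  t=1,i=4
  #..## -> #   bit 19 = 1  t=0,i=10
  #..#. -> #   bit 18 = 1  t=1,i=1
  #...# -> .   bit 17 = 0  t=3,i=6
  #.... -> #   bit 16 = 1  t=6,i=7
  .#### -> .   bit 15 = 0  t=0,i=1
  .###. -> .   bit 14 = 0  t=2,i=6
  .##.# -> #   bit 13 = 1  t=0,i=12
  .##.. -> #   bit 12 = 1  t=3,i=4
  .#.## -> #   bit 11 = 1  t=2,i=4
  .#.#. -> #   bit 10 = 1  t=1,i=3
  .#..# -> #   bit 9 = 1  t=1,i=5
  .#... -> .   bit 8 = 0  t=5,i=9
  ..### -> #   bit 7 = 1  t=1,i=7
  ..##. -> #   bit 6 = 1  t=0,i=11
  ..#.# -> .   bit 5 = 0  t=1,i=2
  ..#.. -> .   bit 4 = 0  t=3,i=8
  ...## -> #   bit 3 = 1  t=11,i=13
  ...#. -> #   bit 2 = 1  t=3,i=7
  ....# -> #   bit 1 = 1  t=6,i=9
  ..... -> #   bit 0 = 1  t=6,i=8
  bits 11011010001011010011111011001111 = 3660398287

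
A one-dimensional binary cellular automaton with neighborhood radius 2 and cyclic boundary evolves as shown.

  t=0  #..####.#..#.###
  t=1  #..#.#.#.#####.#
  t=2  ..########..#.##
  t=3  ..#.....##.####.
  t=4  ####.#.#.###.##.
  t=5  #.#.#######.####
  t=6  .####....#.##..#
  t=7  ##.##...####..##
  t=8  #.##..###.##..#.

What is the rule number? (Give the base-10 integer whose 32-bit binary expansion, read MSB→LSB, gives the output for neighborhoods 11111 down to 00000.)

1558605757

  #####|.  b31=0 t=1,i=11
  ####.|#  b30=1 t=0,i=5
  ###.#|.  b29=0 t=0,i=6
  ###..|#  b28=1 t=0,i=0
  ##.##|#  b27=1 t=1,i=14
  ##.#.|#  b26=1 t=0,i=7
  ##..#|.  b25=0 t=0,i=1
  ##...|.  b24=0 t=3,i=15
  #.###|#  b23=1 t=0,i=13
  #.##.|#  b22=1 t=1,i=15
  #.#.#|#  b21=1 t=1,i=5
  #.#..|.  b20=0 t=0,i=8
  #..##|.  b19=0 t=0,i=2
  #..#.|#  b18=1 t=0,i=10
  #...#|#  b17=1 t=3,i=0
  #....|.  b16=0 t=3,i=4
  .####|.  b15=0 t=0,i=4
  .###.|#  b14=1 t=4,i=10
  .##.#|#  b13=1 t=3,i=9
  .##..|.  b12=0 t=1,i=0
  .#.##|#  b11=1 t=0,i=12
  .#.#.|#  b10=1 t=1,i=4
  .#..#|#  b9=1 t=0,i=9
  .#...|#  b8=1 t=3,i=3
  ..###|#  b7=1 t=0,i=3
  ..##.|.  b6=0 t=3,i=8
  ..#.#|#  b5=1 t=0,i=11
  ..#..|#  b4=1 t=3,i=2
  ...##|#  b3=1 t=3,i=7
  ...#.|#  b2=1 t=3,i=1
  ....#|.  b1=0 t=3,i=6
  .....|#  b0=1 t=3,i=5
  bits 01011100111001100110111110111101 = 1558605757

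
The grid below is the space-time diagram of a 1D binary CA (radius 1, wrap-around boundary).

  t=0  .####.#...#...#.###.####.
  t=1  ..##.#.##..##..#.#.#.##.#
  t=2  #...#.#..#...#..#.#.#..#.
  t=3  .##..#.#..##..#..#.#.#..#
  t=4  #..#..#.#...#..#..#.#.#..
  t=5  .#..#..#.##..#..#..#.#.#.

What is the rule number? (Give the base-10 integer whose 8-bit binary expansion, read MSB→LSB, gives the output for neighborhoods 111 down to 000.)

  ### -> #   bit 7 = 1  t=0,i=2
  ##. -> .   bit 6 = 0  t=0,i=4
  #.# -> #   bit 5 = 1  t=0,i=5
  #.. -> #   bit 4 = 1  t=0,i=7
  .## -> .   bit 3 = 0  t=0,i=1
  .#. -> .   bit 2 = 0  t=0,i=6
  ..# -> .   bit 1 = 0  t=0,i=0
  ... -> #   bit 0 = 1  t=0,i=8
  bits 10110001 = 177

177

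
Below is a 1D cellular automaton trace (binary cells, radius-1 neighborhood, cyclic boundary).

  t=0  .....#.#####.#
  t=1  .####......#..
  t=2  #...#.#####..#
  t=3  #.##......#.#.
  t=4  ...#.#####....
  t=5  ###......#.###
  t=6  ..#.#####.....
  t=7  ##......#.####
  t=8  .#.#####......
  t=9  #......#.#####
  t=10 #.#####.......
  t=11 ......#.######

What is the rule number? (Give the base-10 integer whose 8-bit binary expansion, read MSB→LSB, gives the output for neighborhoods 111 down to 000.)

  [7] ### => .  t=0,i=8
  [6] ##. => #  t=0,i=11
  [5] #.# => .  t=0,i=6
  [4] #.. => .  t=0,i=0
  [3] .## => .  t=0,i=7
  [2] .#. => .  t=0,i=5
  [1] ..# => #  t=0,i=4
  [0] ... => #  t=0,i=1
  bits 01000011 = 67

67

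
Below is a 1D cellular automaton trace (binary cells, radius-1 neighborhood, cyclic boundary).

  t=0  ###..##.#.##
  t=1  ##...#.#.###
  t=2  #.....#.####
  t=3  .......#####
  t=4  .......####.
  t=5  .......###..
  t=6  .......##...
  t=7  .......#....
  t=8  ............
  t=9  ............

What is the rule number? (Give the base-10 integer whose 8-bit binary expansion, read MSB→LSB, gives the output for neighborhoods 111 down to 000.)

168

  ###|#  b7=1 t=0,i=0
  ##.|.  b6=0 t=0,i=2
  #.#|#  b5=1 t=0,i=7
  #..|.  b4=0 t=0,i=3
  .##|#  b3=1 t=0,i=5
  .#.|.  b2=0 t=0,i=8
  ..#|.  b1=0 t=0,i=4
  ...|.  b0=0 t=1,i=3
  bits 10101000 = 168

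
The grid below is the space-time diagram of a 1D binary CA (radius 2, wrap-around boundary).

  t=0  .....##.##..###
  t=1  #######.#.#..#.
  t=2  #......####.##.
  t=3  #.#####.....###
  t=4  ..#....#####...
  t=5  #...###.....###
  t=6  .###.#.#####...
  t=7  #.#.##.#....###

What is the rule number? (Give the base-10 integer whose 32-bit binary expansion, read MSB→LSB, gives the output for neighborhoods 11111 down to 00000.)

133653611

  ##### -> .   bit 31 = 0  t=1,i=2
  ####. -> .   bit 30 = 0  t=1,i=5
  ###.# -> .   bit 29 = 0  t=1,i=6
  ###.. -> .   bit 28 = 0  t=0,i=14
  ##.## -> .   bit 27 = 0  t=0,i=7
  ##.#. -> #   bit 26 = 1  t=1,i=7
  ##..# -> #   bit 25 = 1  t=0,i=10
  ##... -> #   bit 24 = 1  t=0,i=0
  #.### -> #   bit 23 = 1  t=1,i=0
  #.##. -> #   bit 22 = 1  t=0,i=8
  #.#.# -> #   bit 21 = 1  t=1,i=8
  #.#.. -> #   bit 20 = 1  t=1,i=10
  #..## -> .   bit 19 = 0  t=0,i=11
  #..#. -> #   bit 18 = 1  t=1,i=12
  #...# -> #   bit 17 = 1  t=5,i=2
  #.... -> #   bit 16 = 1  t=0,i=1
  .#### -> .   bit 15 = 0  t=1,i=1
  .###. -> #   bit 14 = 1  t=0,i=13
  .##.# -> #   bit 13 = 1  t=0,i=6
  .##.. -> .   bit 12 = 0  t=0,i=9
  .#.## -> .   bit 11 = 0  t=1,i=14
  .#.#. -> #   bit 10 = 1  t=1,i=9
  .#..# -> .   bit 9 = 0  t=1,i=11
  .#... -> .   bit 8 = 0  t=2,i=1
  ..### -> .   bit 7 = 0  t=0,i=12
  ..##. -> #   bit 6 = 1  t=0,i=5
  ..#.# -> #   bit 5 = 1  t=1,i=13
  ..#.. -> .   bit 4 = 0  t=4,i=2
  ...## -> #   bit 3 = 1  t=0,i=4
  ...#. -> .   bit 2 = 0  t=4,i=1
  ....# -> #   bit 1 = 1  t=0,i=3
  ..... -> #   bit 0 = 1  t=0,i=2
  bits 00000111111101110110010001101011 = 133653611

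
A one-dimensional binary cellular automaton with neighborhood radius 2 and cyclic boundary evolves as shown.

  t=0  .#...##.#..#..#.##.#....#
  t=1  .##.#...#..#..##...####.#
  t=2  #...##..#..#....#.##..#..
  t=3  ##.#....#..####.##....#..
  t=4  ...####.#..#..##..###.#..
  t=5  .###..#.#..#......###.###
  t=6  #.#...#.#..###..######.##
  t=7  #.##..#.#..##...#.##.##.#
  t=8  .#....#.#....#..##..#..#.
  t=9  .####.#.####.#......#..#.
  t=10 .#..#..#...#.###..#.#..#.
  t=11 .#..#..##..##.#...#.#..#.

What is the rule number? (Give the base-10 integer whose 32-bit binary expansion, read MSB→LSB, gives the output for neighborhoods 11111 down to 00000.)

2836482490

  #####|#  b31=1 t=6,i=18
  ####.|.  b30=0 t=1,i=21
  ###.#|#  b29=1 t=1,i=22
  ###..|.  b28=0 t=5,i=3
  ##.##|#  b27=1 t=3,i=15
  ##.#.|.  b26=0 t=0,i=7
  ##..#|.  b25=0 t=2,i=6
  ##...|#  b24=1 t=1,i=16
  #.###|.  b23=0 t=5,i=1
  #.##.|.  b22=0 t=0,i=16
  #.#.#|.  b21=0 t=1,i=24
  #.#..|#  b20=1 t=0,i=1
  #..##|.  b19=0 t=1,i=13
  #..#.|.  b18=0 t=0,i=10
  #...#|.  b17=0 t=0,i=3
  #....|#  b16=1 t=0,i=21
  .####|.  b15=0 t=1,i=20
  .###.|#  b14=1 t=4,i=19
  .##.#|.  b13=0 t=0,i=6
  .##..|.  b12=0 t=1,i=15
  .#.##|#  b11=1 t=0,i=15
  .#.#.|.  b10=0 t=0,i=0
  .#..#|.  b9=0 t=0,i=9
  .#...|#  b8=1 t=0,i=2
  ..###|#  b7=1 t=1,i=19
  ..##.|.  b6=0 t=0,i=5
  ..#.#|#  b5=1 t=0,i=14
  ..#..|#  b4=1 t=0,i=11
  ...##|#  b3=1 t=0,i=4
  ...#.|.  b2=0 t=0,i=23
  ....#|#  b1=1 t=0,i=22
  .....|.  b0=0 t=4,i=0
  bits 10101001000100010100100110111010 = 2836482490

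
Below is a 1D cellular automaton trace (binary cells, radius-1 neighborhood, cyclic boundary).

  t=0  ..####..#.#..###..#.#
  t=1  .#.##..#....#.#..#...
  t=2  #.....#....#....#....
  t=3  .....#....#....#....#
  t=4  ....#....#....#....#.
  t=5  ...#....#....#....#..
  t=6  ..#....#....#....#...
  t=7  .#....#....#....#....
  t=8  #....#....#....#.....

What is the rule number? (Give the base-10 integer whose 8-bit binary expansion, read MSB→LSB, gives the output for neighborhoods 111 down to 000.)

  ### -> #   bit 7 = 1  t=0,i=3
  ##. -> .   bit 6 = 0  t=0,i=5
  #.# -> .   bit 5 = 0  t=0,i=9
  #.. -> .   bit 4 = 0  t=0,i=0
  .## -> .   bit 3 = 0  t=0,i=2
  .#. -> .   bit 2 = 0  t=0,i=8
  ..# -> #   bit 1 = 1  t=0,i=1
  ... -> .   bit 0 = 0  t=1,i=9
  bits 10000010 = 130

130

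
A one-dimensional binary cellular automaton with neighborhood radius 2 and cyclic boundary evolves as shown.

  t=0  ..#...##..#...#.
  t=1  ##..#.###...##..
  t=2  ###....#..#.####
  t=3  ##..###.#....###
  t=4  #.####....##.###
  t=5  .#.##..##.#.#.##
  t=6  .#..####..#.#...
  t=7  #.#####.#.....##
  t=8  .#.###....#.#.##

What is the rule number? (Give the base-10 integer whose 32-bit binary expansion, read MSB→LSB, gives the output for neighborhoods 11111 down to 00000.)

3391869638

  #####|#  b31=1 t=2,i=0
  ####.|#  b30=1 t=2,i=1
  ###.#|.  b29=0 t=3,i=6
  ###..|.  b28=0 t=1,i=8
  ##.##|#  b27=1 t=4,i=1
  ##.#.|.  b26=0 t=3,i=7
  ##..#|#  b25=1 t=0,i=8
  ##...|.  b24=0 t=1,i=9
  #.###|.  b23=0 t=1,i=6
  #.##.|.  b22=0 t=5,i=3
  #.#.#|#  b21=1 t=5,i=1
  #.#..|.  b20=0 t=3,i=8
  #..##|#  b19=1 t=1,i=15
  #..#.|.  b18=0 t=0,i=9
  #...#|#  b17=1 t=0,i=0
  #....|#  b16=1 t=2,i=4
  .####|#  b15=1 t=2,i=13
  .###.|#  b14=1 t=1,i=7
  .##.#|.  b13=0 t=4,i=11
  .##..|#  b12=1 t=0,i=7
  .#.##|.  b11=0 t=1,i=5
  .#.#.|.  b10=0 t=5,i=11
  .#..#|#  b9=1 t=2,i=8
  .#...|.  b8=0 t=0,i=3
  ..###|#  b7=1 t=3,i=4
  ..##.|#  b6=1 t=0,i=6
  ..#.#|.  b5=0 t=1,i=4
  ..#..|.  b4=0 t=0,i=2
  ...##|.  b3=0 t=0,i=5
  ...#.|#  b2=1 t=0,i=1
  ....#|#  b1=1 t=2,i=5
  .....|.  b0=0 t=7,i=11
  bits 11001010001010111101001011000110 = 3391869638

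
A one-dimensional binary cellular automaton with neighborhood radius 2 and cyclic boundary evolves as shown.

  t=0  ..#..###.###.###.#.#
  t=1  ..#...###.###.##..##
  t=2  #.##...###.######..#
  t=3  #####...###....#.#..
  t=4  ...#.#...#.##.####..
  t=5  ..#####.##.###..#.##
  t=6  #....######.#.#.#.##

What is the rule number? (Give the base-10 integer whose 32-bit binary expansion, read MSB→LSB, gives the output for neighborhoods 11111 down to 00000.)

1800500532

  ##### -> .   bit 31 = 0  t=2,i=13
  ####. -> #   bit 30 = 1  t=2,i=15
  ###.# -> #   bit 29 = 1  t=0,i=7
  ###.. -> .   bit 28 = 0  t=2,i=16
  ##.## -> #   bit 27 = 1  t=0,i=8
  ##.#. -> .   bit 26 = 0  t=0,i=16
  ##..# -> #   bit 25 = 1  t=1,i=0
  ##... -> #   bit 24 = 1  t=2,i=4
  #.### -> .   bit 23 = 0  t=0,i=9
  #.##. -> #   bit 22 = 1  t=1,i=14
  #.#.# -> .   bit 21 = 0  t=0,i=17
  #.#.. -> #   bit 20 = 1  t=0,i=19
  #..## -> .   bit 19 = 0  t=0,i=4
  #..#. -> .   bit 18 = 0  t=0,i=1
  #...# -> .   bit 17 = 0  t=1,i=4
  #.... -> #   bit 16 = 1  t=3,i=12
  .#### -> .   bit 15 = 0  t=2,i=12
  .###. -> #   bit 14 = 1  t=0,i=6
  .##.# -> #   bit 13 = 1  t=2,i=0
  .##.. -> #   bit 12 = 1  t=1,i=15
  .#.## -> .   bit 11 = 0  t=4,i=10
  .#.#. -> #   bit 10 = 1  t=0,i=18
  .#..# -> .   bit 9 = 0  t=0,i=0
  .#... -> #   bit 8 = 1  t=1,i=3
  ..### -> .   bit 7 = 0  t=0,i=5
  ..##. -> .   bit 6 = 0  t=1,i=18
  ..#.# -> #   bit 5 = 1  t=3,i=15
  ..#.. -> #   bit 4 = 1  t=0,i=2
  ...## -> .   bit 3 = 0  t=1,i=5
  ...#. -> #   bit 2 = 1  t=3,i=14
  ....# -> .   bit 1 = 0  t=3,i=13
  ..... -> .   bit 0 = 0  t=4,i=0
  bits 01101011010100010111010100110100 = 1800500532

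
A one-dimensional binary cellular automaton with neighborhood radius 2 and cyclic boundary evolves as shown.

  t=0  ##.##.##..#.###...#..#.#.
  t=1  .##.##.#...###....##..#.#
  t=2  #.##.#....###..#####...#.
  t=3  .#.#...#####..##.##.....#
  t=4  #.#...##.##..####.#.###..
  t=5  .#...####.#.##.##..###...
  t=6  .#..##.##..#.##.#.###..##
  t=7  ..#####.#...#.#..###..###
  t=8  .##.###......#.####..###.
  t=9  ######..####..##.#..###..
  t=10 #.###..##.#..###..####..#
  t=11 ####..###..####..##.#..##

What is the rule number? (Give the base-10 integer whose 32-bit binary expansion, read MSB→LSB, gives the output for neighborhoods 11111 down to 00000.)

  ##### -> #   bit 31 = 1  t=2,i=17
  ####. -> #   bit 30 = 1  t=2,i=18
  ###.# -> #   bit 29 = 1  t=4,i=16
  ###.. -> .   bit 28 = 0  t=0,i=14
  ##.## -> #   bit 27 = 1  t=0,i=2
  ##.#. -> .   bit 26 = 0  t=1,i=6
  ##..# -> .   bit 25 = 0  t=0,i=8
  ##... -> .   bit 24 = 0  t=0,i=15
  #.### -> #   bit 23 = 1  t=0,i=12
  #.##. -> .   bit 22 = 0  t=0,i=0
  #.#.# -> .   bit 21 = 0  t=0,i=23
  #.#.. -> .   bit 20 = 0  t=1,i=7
  #..## -> #   bit 19 = 1  t=2,i=14
  #..#. -> .   bit 18 = 0  t=0,i=9
  #...# -> .   bit 17 = 0  t=0,i=16
  #.... -> #   bit 16 = 1  t=1,i=15
  .#### -> .   bit 15 = 0  t=2,i=16
  .###. -> #   bit 14 = 1  t=0,i=13
  .##.# -> #   bit 13 = 1  t=0,i=1
  .##.. -> #   bit 12 = 1  t=0,i=7
  .#.## -> #   bit 11 = 1  t=0,i=11
  .#.#. -> #   bit 10 = 1  t=0,i=22
  .#..# -> #   bit 9 = 1  t=0,i=19
  .#... -> .   bit 8 = 0  t=1,i=8
  ..### -> #   bit 7 = 1  t=1,i=11
  ..##. -> #   bit 6 = 1  t=1,i=18
  ..#.# -> .   bit 5 = 0  t=0,i=10
  ..#.. -> #   bit 4 = 1  t=0,i=18
  ...## -> #   bit 3 = 1  t=1,i=10
  ...#. -> .   bit 2 = 0  t=0,i=17
  ....# -> #   bit 1 = 1  t=1,i=16
  ..... -> #   bit 0 = 1  t=3,i=21
  bits 11101000100010010111111011011011 = 3901325019

3901325019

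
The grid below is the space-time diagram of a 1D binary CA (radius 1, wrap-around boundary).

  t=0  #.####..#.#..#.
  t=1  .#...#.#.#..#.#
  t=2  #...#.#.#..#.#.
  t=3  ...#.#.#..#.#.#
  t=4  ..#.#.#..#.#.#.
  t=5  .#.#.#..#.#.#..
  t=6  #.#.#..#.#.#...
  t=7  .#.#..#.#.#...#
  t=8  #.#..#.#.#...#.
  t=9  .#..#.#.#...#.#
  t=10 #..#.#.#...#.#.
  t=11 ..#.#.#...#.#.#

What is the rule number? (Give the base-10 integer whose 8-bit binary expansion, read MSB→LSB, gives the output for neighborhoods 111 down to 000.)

98

  ###|.  b7=0 t=0,i=3
  ##.|#  b6=1 t=0,i=5
  #.#|#  b5=1 t=0,i=1
  #..|.  b4=0 t=0,i=6
  .##|.  b3=0 t=0,i=2
  .#.|.  b2=0 t=0,i=0
  ..#|#  b1=1 t=0,i=7
  ...|.  b0=0 t=1,i=3
  bits 01100010 = 98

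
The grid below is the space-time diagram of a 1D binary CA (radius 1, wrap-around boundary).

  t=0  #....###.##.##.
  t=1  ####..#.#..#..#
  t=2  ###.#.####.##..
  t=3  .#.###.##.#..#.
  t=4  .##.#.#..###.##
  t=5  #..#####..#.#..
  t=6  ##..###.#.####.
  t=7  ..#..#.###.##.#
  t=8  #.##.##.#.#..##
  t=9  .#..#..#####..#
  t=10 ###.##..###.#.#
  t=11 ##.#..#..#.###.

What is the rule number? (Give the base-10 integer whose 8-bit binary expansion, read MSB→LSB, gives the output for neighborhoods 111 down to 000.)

181

  [7] ### => #  t=0,i=6
  [6] ##. => .  t=0,i=7
  [5] #.# => #  t=0,i=8
  [4] #.. => #  t=0,i=1
  [3] .## => .  t=0,i=5
  [2] .#. => #  t=0,i=0
  [1] ..# => .  t=0,i=4
  [0] ... => #  t=0,i=2
  bits 10110101 = 181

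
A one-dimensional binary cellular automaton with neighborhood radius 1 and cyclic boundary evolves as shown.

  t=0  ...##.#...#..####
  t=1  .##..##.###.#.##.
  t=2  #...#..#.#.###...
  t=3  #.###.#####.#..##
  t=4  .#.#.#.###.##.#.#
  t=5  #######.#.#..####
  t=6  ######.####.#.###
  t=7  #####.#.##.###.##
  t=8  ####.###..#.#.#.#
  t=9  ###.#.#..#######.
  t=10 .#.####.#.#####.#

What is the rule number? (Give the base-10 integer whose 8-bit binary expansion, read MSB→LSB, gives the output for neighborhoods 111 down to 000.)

167

  ###|#  b7=1 t=0,i=14
  ##.|.  b6=0 t=0,i=4
  #.#|#  b5=1 t=0,i=5
  #..|.  b4=0 t=0,i=0
  .##|.  b3=0 t=0,i=3
  .#.|#  b2=1 t=0,i=6
  ..#|#  b1=1 t=0,i=2
  ...|#  b0=1 t=0,i=1
  bits 10100111 = 167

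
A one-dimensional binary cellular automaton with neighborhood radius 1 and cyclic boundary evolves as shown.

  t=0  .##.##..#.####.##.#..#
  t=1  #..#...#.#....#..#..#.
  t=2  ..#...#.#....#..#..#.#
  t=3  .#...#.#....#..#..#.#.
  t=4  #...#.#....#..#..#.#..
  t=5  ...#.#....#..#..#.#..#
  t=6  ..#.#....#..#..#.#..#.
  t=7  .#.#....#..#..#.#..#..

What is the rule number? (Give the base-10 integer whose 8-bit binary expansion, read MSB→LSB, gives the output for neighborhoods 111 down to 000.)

  ### -> .   bit 7 = 0  t=0,i=11
  ##. -> .   bit 6 = 0  t=0,i=2
  #.# -> #   bit 5 = 1  t=0,i=0
  #.. -> .   bit 4 = 0  t=0,i=6
  .## -> .   bit 3 = 0  t=0,i=1
  .#. -> .   bit 2 = 0  t=0,i=8
  ..# -> #   bit 1 = 1  t=0,i=7
  ... -> .   bit 0 = 0  t=1,i=5
  bits 00100010 = 34

34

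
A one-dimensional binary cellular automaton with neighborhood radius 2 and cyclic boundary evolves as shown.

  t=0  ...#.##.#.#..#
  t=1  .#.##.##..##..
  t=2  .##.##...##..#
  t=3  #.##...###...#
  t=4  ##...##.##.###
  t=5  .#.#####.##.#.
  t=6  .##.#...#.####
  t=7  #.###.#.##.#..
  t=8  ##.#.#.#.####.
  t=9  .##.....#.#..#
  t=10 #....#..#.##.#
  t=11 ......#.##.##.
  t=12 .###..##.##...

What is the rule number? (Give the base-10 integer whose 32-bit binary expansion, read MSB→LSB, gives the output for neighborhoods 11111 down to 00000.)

  #####|.  b31=0 t=4,i=13
  ####.|.  b30=0 t=4,i=0
  ###.#|.  b29=0 t=5,i=7
  ###..|#  b28=1 t=3,i=9
  ##.##|#  b27=1 t=1,i=5
  ##.#.|#  b26=1 t=0,i=7
  ##..#|.  b25=0 t=1,i=8
  ##...|.  b24=0 t=1,i=12
  #.###|.  b23=0 t=4,i=11
  #.##.|.  b22=0 t=0,i=5
  #.#.#|.  b21=0 t=0,i=8
  #.#..|#  b20=1 t=0,i=10
  #..##|#  b19=1 t=1,i=9
  #..#.|.  b18=0 t=0,i=12
  #...#|#  b17=1 t=0,i=1
  #....|.  b16=0 t=9,i=4
  .####|#  b15=1 t=4,i=12
  .###.|#  b14=1 t=3,i=8
  .##.#|#  b13=1 t=0,i=6
  .##..|.  b12=0 t=1,i=7
  .#.##|#  b11=1 t=0,i=4
  .#.#.|.  b10=0 t=0,i=9
  .#..#|#  b9=1 t=0,i=11
  .#...|.  b8=0 t=0,i=0
  ..###|.  b7=0 t=3,i=7
  ..##.|#  b6=1 t=1,i=10
  ..#.#|#  b5=1 t=0,i=3
  ..#..|.  b4=0 t=0,i=13
  ...##|#  b3=1 t=2,i=8
  ...#.|.  b2=0 t=0,i=2
  ....#|.  b1=0 t=9,i=6
  .....|#  b0=1 t=9,i=5
  bits 00011100000110101110101001101001 = 471525993

471525993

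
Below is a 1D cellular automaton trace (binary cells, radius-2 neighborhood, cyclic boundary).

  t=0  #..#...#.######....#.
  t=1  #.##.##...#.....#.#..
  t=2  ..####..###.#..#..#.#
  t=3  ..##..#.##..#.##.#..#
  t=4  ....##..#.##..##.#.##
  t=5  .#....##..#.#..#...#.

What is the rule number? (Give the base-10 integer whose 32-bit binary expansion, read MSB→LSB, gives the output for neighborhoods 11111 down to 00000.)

  nb #####: next=.  (t=0,i=11, bit31=0)
  nb ####.: next=.  (t=0,i=13, bit30=0)
  nb ###.#: next=.  (t=2,i=10, bit29=0)
  nb ###..: next=.  (t=0,i=14, bit28=0)
  nb ##.##: next=#  (t=1,i=4, bit27=1)
  nb ##.#.: next=.  (t=2,i=11, bit26=0)
  nb ##..#: next=#  (t=2,i=6, bit25=1)
  nb ##...: next=.  (t=0,i=15, bit24=0)
  nb #.###: next=.  (t=0,i=9, bit23=0)
  nb #.##.: next=#  (t=1,i=2, bit22=1)
  nb #.#.#: next=.  (t=4,i=17, bit21=0)
  nb #.#..: next=#  (t=0,i=0, bit20=1)
  nb #..##: next=.  (t=2,i=1, bit19=0)
  nb #..#.: next=#  (t=0,i=2, bit18=1)
  nb #...#: next=#  (t=0,i=5, bit17=1)
  nb #....: next=#  (t=0,i=16, bit16=1)
  nb .####: next=#  (t=0,i=10, bit15=1)
  nb .###.: next=#  (t=2,i=9, bit14=1)
  nb .##.#: next=#  (t=1,i=3, bit13=1)
  nb .##..: next=.  (t=1,i=6, bit12=0)
  nb .#.##: next=.  (t=0,i=8, bit11=0)
  nb .#.#.: next=.  (t=0,i=20, bit10=0)
  nb .#..#: next=.  (t=0,i=1, bit9=0)
  nb .#...: next=.  (t=0,i=4, bit8=0)
  nb ..###: next=#  (t=2,i=2, bit7=1)
  nb ..##.: next=.  (t=3,i=2, bit6=0)
  nb ..#.#: next=.  (t=0,i=7, bit5=0)
  nb ..#..: next=#  (t=0,i=3, bit4=1)
  nb ...##: next=.  (t=4,i=3, bit3=0)
  nb ...#.: next=#  (t=0,i=6, bit2=1)
  nb ....#: next=.  (t=0,i=17, bit1=0)
  nb .....: next=.  (t=1,i=13, bit0=0)
  bits 00001010010101111110000010010100 = 173531284

173531284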